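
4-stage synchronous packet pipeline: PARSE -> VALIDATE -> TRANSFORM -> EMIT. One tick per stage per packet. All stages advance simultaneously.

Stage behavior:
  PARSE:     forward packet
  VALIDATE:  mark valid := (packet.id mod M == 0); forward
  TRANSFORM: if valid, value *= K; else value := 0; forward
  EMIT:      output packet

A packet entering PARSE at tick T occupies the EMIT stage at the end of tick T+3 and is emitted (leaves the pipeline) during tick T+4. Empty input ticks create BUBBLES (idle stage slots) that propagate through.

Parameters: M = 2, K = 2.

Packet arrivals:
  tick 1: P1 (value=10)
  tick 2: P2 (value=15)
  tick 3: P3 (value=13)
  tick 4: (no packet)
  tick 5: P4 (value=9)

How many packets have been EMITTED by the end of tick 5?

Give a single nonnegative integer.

Tick 1: [PARSE:P1(v=10,ok=F), VALIDATE:-, TRANSFORM:-, EMIT:-] out:-; in:P1
Tick 2: [PARSE:P2(v=15,ok=F), VALIDATE:P1(v=10,ok=F), TRANSFORM:-, EMIT:-] out:-; in:P2
Tick 3: [PARSE:P3(v=13,ok=F), VALIDATE:P2(v=15,ok=T), TRANSFORM:P1(v=0,ok=F), EMIT:-] out:-; in:P3
Tick 4: [PARSE:-, VALIDATE:P3(v=13,ok=F), TRANSFORM:P2(v=30,ok=T), EMIT:P1(v=0,ok=F)] out:-; in:-
Tick 5: [PARSE:P4(v=9,ok=F), VALIDATE:-, TRANSFORM:P3(v=0,ok=F), EMIT:P2(v=30,ok=T)] out:P1(v=0); in:P4
Emitted by tick 5: ['P1']

Answer: 1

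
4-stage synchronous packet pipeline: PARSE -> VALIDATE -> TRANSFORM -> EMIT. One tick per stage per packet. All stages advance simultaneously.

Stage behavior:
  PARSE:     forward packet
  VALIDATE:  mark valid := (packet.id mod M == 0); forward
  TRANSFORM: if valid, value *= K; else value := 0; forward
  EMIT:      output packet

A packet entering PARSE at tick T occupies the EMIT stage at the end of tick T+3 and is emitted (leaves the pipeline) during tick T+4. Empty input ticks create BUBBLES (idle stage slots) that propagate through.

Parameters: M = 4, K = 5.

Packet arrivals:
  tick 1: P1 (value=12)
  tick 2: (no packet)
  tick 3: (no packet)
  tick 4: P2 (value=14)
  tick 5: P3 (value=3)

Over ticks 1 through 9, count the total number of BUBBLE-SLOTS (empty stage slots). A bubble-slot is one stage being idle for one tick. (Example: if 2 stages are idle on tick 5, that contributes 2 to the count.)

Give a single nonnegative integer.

Tick 1: [PARSE:P1(v=12,ok=F), VALIDATE:-, TRANSFORM:-, EMIT:-] out:-; bubbles=3
Tick 2: [PARSE:-, VALIDATE:P1(v=12,ok=F), TRANSFORM:-, EMIT:-] out:-; bubbles=3
Tick 3: [PARSE:-, VALIDATE:-, TRANSFORM:P1(v=0,ok=F), EMIT:-] out:-; bubbles=3
Tick 4: [PARSE:P2(v=14,ok=F), VALIDATE:-, TRANSFORM:-, EMIT:P1(v=0,ok=F)] out:-; bubbles=2
Tick 5: [PARSE:P3(v=3,ok=F), VALIDATE:P2(v=14,ok=F), TRANSFORM:-, EMIT:-] out:P1(v=0); bubbles=2
Tick 6: [PARSE:-, VALIDATE:P3(v=3,ok=F), TRANSFORM:P2(v=0,ok=F), EMIT:-] out:-; bubbles=2
Tick 7: [PARSE:-, VALIDATE:-, TRANSFORM:P3(v=0,ok=F), EMIT:P2(v=0,ok=F)] out:-; bubbles=2
Tick 8: [PARSE:-, VALIDATE:-, TRANSFORM:-, EMIT:P3(v=0,ok=F)] out:P2(v=0); bubbles=3
Tick 9: [PARSE:-, VALIDATE:-, TRANSFORM:-, EMIT:-] out:P3(v=0); bubbles=4
Total bubble-slots: 24

Answer: 24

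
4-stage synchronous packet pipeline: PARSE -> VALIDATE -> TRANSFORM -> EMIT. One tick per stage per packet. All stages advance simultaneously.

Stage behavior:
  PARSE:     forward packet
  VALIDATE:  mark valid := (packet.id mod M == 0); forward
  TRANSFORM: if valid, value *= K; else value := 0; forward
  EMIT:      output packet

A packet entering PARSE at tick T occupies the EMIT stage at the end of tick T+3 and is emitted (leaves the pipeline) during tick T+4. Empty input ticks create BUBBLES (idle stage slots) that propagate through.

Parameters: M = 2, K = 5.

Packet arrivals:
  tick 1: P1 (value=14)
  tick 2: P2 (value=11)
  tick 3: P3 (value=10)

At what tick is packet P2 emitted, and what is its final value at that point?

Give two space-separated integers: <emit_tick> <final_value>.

Answer: 6 55

Derivation:
Tick 1: [PARSE:P1(v=14,ok=F), VALIDATE:-, TRANSFORM:-, EMIT:-] out:-; in:P1
Tick 2: [PARSE:P2(v=11,ok=F), VALIDATE:P1(v=14,ok=F), TRANSFORM:-, EMIT:-] out:-; in:P2
Tick 3: [PARSE:P3(v=10,ok=F), VALIDATE:P2(v=11,ok=T), TRANSFORM:P1(v=0,ok=F), EMIT:-] out:-; in:P3
Tick 4: [PARSE:-, VALIDATE:P3(v=10,ok=F), TRANSFORM:P2(v=55,ok=T), EMIT:P1(v=0,ok=F)] out:-; in:-
Tick 5: [PARSE:-, VALIDATE:-, TRANSFORM:P3(v=0,ok=F), EMIT:P2(v=55,ok=T)] out:P1(v=0); in:-
Tick 6: [PARSE:-, VALIDATE:-, TRANSFORM:-, EMIT:P3(v=0,ok=F)] out:P2(v=55); in:-
Tick 7: [PARSE:-, VALIDATE:-, TRANSFORM:-, EMIT:-] out:P3(v=0); in:-
P2: arrives tick 2, valid=True (id=2, id%2=0), emit tick 6, final value 55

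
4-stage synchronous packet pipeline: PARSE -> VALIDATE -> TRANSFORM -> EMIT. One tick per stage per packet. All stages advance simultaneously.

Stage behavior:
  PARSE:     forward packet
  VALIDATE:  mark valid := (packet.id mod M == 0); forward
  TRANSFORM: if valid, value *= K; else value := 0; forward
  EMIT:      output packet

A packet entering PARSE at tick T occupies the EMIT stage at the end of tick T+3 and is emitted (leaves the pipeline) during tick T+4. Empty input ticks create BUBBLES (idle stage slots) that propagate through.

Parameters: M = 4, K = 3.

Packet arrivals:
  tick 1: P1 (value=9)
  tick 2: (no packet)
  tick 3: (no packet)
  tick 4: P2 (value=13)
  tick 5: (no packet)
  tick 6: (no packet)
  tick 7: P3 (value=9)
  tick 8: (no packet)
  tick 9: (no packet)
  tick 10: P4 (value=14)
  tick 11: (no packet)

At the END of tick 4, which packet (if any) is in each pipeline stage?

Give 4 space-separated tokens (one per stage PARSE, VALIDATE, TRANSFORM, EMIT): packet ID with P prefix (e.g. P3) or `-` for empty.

Tick 1: [PARSE:P1(v=9,ok=F), VALIDATE:-, TRANSFORM:-, EMIT:-] out:-; in:P1
Tick 2: [PARSE:-, VALIDATE:P1(v=9,ok=F), TRANSFORM:-, EMIT:-] out:-; in:-
Tick 3: [PARSE:-, VALIDATE:-, TRANSFORM:P1(v=0,ok=F), EMIT:-] out:-; in:-
Tick 4: [PARSE:P2(v=13,ok=F), VALIDATE:-, TRANSFORM:-, EMIT:P1(v=0,ok=F)] out:-; in:P2
At end of tick 4: ['P2', '-', '-', 'P1']

Answer: P2 - - P1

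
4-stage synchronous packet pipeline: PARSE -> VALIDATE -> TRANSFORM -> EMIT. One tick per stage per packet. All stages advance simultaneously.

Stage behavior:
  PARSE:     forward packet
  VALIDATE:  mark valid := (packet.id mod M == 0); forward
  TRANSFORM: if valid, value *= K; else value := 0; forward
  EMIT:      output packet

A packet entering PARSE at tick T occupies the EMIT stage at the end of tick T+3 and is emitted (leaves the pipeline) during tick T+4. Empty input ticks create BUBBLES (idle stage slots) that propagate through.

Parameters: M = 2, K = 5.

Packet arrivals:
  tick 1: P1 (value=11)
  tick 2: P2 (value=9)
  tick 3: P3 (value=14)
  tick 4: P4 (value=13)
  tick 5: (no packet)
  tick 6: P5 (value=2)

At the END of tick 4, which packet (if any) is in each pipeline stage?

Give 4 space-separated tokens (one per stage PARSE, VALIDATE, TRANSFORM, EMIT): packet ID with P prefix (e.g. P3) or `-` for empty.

Tick 1: [PARSE:P1(v=11,ok=F), VALIDATE:-, TRANSFORM:-, EMIT:-] out:-; in:P1
Tick 2: [PARSE:P2(v=9,ok=F), VALIDATE:P1(v=11,ok=F), TRANSFORM:-, EMIT:-] out:-; in:P2
Tick 3: [PARSE:P3(v=14,ok=F), VALIDATE:P2(v=9,ok=T), TRANSFORM:P1(v=0,ok=F), EMIT:-] out:-; in:P3
Tick 4: [PARSE:P4(v=13,ok=F), VALIDATE:P3(v=14,ok=F), TRANSFORM:P2(v=45,ok=T), EMIT:P1(v=0,ok=F)] out:-; in:P4
At end of tick 4: ['P4', 'P3', 'P2', 'P1']

Answer: P4 P3 P2 P1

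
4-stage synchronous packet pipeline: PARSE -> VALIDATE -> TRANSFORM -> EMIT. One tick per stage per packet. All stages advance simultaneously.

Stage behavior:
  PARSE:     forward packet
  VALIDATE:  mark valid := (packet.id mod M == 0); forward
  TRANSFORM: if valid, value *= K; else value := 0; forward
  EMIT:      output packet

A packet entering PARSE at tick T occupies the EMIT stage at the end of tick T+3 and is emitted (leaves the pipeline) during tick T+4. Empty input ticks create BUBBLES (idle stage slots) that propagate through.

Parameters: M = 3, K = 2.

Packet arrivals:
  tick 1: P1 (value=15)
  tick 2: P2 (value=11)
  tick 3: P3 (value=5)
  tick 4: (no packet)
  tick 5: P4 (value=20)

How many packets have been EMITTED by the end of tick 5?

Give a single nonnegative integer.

Tick 1: [PARSE:P1(v=15,ok=F), VALIDATE:-, TRANSFORM:-, EMIT:-] out:-; in:P1
Tick 2: [PARSE:P2(v=11,ok=F), VALIDATE:P1(v=15,ok=F), TRANSFORM:-, EMIT:-] out:-; in:P2
Tick 3: [PARSE:P3(v=5,ok=F), VALIDATE:P2(v=11,ok=F), TRANSFORM:P1(v=0,ok=F), EMIT:-] out:-; in:P3
Tick 4: [PARSE:-, VALIDATE:P3(v=5,ok=T), TRANSFORM:P2(v=0,ok=F), EMIT:P1(v=0,ok=F)] out:-; in:-
Tick 5: [PARSE:P4(v=20,ok=F), VALIDATE:-, TRANSFORM:P3(v=10,ok=T), EMIT:P2(v=0,ok=F)] out:P1(v=0); in:P4
Emitted by tick 5: ['P1']

Answer: 1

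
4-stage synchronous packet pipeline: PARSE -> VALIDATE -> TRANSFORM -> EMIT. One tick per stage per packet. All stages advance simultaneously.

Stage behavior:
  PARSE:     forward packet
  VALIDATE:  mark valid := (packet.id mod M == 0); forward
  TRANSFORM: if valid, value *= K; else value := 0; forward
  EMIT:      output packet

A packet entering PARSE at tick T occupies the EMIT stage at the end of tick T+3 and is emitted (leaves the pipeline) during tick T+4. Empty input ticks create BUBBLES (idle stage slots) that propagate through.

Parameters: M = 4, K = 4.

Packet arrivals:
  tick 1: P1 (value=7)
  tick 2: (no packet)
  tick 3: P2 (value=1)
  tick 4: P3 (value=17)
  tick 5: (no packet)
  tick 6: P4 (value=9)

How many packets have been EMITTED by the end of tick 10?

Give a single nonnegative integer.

Answer: 4

Derivation:
Tick 1: [PARSE:P1(v=7,ok=F), VALIDATE:-, TRANSFORM:-, EMIT:-] out:-; in:P1
Tick 2: [PARSE:-, VALIDATE:P1(v=7,ok=F), TRANSFORM:-, EMIT:-] out:-; in:-
Tick 3: [PARSE:P2(v=1,ok=F), VALIDATE:-, TRANSFORM:P1(v=0,ok=F), EMIT:-] out:-; in:P2
Tick 4: [PARSE:P3(v=17,ok=F), VALIDATE:P2(v=1,ok=F), TRANSFORM:-, EMIT:P1(v=0,ok=F)] out:-; in:P3
Tick 5: [PARSE:-, VALIDATE:P3(v=17,ok=F), TRANSFORM:P2(v=0,ok=F), EMIT:-] out:P1(v=0); in:-
Tick 6: [PARSE:P4(v=9,ok=F), VALIDATE:-, TRANSFORM:P3(v=0,ok=F), EMIT:P2(v=0,ok=F)] out:-; in:P4
Tick 7: [PARSE:-, VALIDATE:P4(v=9,ok=T), TRANSFORM:-, EMIT:P3(v=0,ok=F)] out:P2(v=0); in:-
Tick 8: [PARSE:-, VALIDATE:-, TRANSFORM:P4(v=36,ok=T), EMIT:-] out:P3(v=0); in:-
Tick 9: [PARSE:-, VALIDATE:-, TRANSFORM:-, EMIT:P4(v=36,ok=T)] out:-; in:-
Tick 10: [PARSE:-, VALIDATE:-, TRANSFORM:-, EMIT:-] out:P4(v=36); in:-
Emitted by tick 10: ['P1', 'P2', 'P3', 'P4']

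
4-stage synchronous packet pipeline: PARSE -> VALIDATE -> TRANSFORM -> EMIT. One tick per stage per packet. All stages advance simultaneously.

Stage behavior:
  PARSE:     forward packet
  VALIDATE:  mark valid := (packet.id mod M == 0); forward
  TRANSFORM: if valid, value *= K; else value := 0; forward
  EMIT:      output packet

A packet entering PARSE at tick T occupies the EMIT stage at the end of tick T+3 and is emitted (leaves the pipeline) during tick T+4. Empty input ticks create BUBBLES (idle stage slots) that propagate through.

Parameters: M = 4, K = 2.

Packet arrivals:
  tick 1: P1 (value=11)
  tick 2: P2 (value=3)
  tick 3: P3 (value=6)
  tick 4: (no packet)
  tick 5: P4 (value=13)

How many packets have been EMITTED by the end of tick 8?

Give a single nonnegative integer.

Tick 1: [PARSE:P1(v=11,ok=F), VALIDATE:-, TRANSFORM:-, EMIT:-] out:-; in:P1
Tick 2: [PARSE:P2(v=3,ok=F), VALIDATE:P1(v=11,ok=F), TRANSFORM:-, EMIT:-] out:-; in:P2
Tick 3: [PARSE:P3(v=6,ok=F), VALIDATE:P2(v=3,ok=F), TRANSFORM:P1(v=0,ok=F), EMIT:-] out:-; in:P3
Tick 4: [PARSE:-, VALIDATE:P3(v=6,ok=F), TRANSFORM:P2(v=0,ok=F), EMIT:P1(v=0,ok=F)] out:-; in:-
Tick 5: [PARSE:P4(v=13,ok=F), VALIDATE:-, TRANSFORM:P3(v=0,ok=F), EMIT:P2(v=0,ok=F)] out:P1(v=0); in:P4
Tick 6: [PARSE:-, VALIDATE:P4(v=13,ok=T), TRANSFORM:-, EMIT:P3(v=0,ok=F)] out:P2(v=0); in:-
Tick 7: [PARSE:-, VALIDATE:-, TRANSFORM:P4(v=26,ok=T), EMIT:-] out:P3(v=0); in:-
Tick 8: [PARSE:-, VALIDATE:-, TRANSFORM:-, EMIT:P4(v=26,ok=T)] out:-; in:-
Emitted by tick 8: ['P1', 'P2', 'P3']

Answer: 3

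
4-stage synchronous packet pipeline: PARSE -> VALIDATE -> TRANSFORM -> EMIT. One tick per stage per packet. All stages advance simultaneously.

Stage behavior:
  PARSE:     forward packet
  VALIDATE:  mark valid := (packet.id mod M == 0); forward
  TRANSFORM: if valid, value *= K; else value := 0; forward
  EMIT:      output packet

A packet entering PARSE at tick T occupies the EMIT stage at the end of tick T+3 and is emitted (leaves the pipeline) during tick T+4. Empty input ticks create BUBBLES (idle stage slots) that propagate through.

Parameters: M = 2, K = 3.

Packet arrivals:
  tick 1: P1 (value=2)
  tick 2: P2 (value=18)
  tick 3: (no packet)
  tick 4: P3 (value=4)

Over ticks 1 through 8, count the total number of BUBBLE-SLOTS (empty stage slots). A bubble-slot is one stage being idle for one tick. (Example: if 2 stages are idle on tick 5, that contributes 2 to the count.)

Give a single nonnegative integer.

Tick 1: [PARSE:P1(v=2,ok=F), VALIDATE:-, TRANSFORM:-, EMIT:-] out:-; bubbles=3
Tick 2: [PARSE:P2(v=18,ok=F), VALIDATE:P1(v=2,ok=F), TRANSFORM:-, EMIT:-] out:-; bubbles=2
Tick 3: [PARSE:-, VALIDATE:P2(v=18,ok=T), TRANSFORM:P1(v=0,ok=F), EMIT:-] out:-; bubbles=2
Tick 4: [PARSE:P3(v=4,ok=F), VALIDATE:-, TRANSFORM:P2(v=54,ok=T), EMIT:P1(v=0,ok=F)] out:-; bubbles=1
Tick 5: [PARSE:-, VALIDATE:P3(v=4,ok=F), TRANSFORM:-, EMIT:P2(v=54,ok=T)] out:P1(v=0); bubbles=2
Tick 6: [PARSE:-, VALIDATE:-, TRANSFORM:P3(v=0,ok=F), EMIT:-] out:P2(v=54); bubbles=3
Tick 7: [PARSE:-, VALIDATE:-, TRANSFORM:-, EMIT:P3(v=0,ok=F)] out:-; bubbles=3
Tick 8: [PARSE:-, VALIDATE:-, TRANSFORM:-, EMIT:-] out:P3(v=0); bubbles=4
Total bubble-slots: 20

Answer: 20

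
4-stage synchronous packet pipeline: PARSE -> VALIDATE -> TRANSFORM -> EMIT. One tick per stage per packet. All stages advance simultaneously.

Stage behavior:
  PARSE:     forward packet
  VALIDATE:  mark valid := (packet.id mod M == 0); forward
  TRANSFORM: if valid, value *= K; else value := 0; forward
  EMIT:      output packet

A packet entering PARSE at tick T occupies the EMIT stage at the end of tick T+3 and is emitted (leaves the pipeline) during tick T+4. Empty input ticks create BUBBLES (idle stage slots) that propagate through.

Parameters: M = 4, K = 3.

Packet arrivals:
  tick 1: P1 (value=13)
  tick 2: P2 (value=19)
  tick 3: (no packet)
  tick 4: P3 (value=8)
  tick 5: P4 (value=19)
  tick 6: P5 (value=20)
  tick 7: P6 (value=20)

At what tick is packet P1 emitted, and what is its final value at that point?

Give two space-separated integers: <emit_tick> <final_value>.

Answer: 5 0

Derivation:
Tick 1: [PARSE:P1(v=13,ok=F), VALIDATE:-, TRANSFORM:-, EMIT:-] out:-; in:P1
Tick 2: [PARSE:P2(v=19,ok=F), VALIDATE:P1(v=13,ok=F), TRANSFORM:-, EMIT:-] out:-; in:P2
Tick 3: [PARSE:-, VALIDATE:P2(v=19,ok=F), TRANSFORM:P1(v=0,ok=F), EMIT:-] out:-; in:-
Tick 4: [PARSE:P3(v=8,ok=F), VALIDATE:-, TRANSFORM:P2(v=0,ok=F), EMIT:P1(v=0,ok=F)] out:-; in:P3
Tick 5: [PARSE:P4(v=19,ok=F), VALIDATE:P3(v=8,ok=F), TRANSFORM:-, EMIT:P2(v=0,ok=F)] out:P1(v=0); in:P4
Tick 6: [PARSE:P5(v=20,ok=F), VALIDATE:P4(v=19,ok=T), TRANSFORM:P3(v=0,ok=F), EMIT:-] out:P2(v=0); in:P5
Tick 7: [PARSE:P6(v=20,ok=F), VALIDATE:P5(v=20,ok=F), TRANSFORM:P4(v=57,ok=T), EMIT:P3(v=0,ok=F)] out:-; in:P6
Tick 8: [PARSE:-, VALIDATE:P6(v=20,ok=F), TRANSFORM:P5(v=0,ok=F), EMIT:P4(v=57,ok=T)] out:P3(v=0); in:-
Tick 9: [PARSE:-, VALIDATE:-, TRANSFORM:P6(v=0,ok=F), EMIT:P5(v=0,ok=F)] out:P4(v=57); in:-
Tick 10: [PARSE:-, VALIDATE:-, TRANSFORM:-, EMIT:P6(v=0,ok=F)] out:P5(v=0); in:-
Tick 11: [PARSE:-, VALIDATE:-, TRANSFORM:-, EMIT:-] out:P6(v=0); in:-
P1: arrives tick 1, valid=False (id=1, id%4=1), emit tick 5, final value 0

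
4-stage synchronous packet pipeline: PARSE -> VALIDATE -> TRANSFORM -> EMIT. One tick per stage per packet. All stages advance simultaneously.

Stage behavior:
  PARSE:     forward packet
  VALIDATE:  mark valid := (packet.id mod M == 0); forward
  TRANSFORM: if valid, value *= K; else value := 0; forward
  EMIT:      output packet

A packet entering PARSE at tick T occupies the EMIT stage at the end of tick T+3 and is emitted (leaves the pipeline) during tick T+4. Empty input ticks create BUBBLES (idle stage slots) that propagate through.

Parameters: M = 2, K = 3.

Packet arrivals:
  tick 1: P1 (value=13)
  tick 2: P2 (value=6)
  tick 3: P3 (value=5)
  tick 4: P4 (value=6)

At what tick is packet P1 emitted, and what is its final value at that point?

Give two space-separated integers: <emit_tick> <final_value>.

Tick 1: [PARSE:P1(v=13,ok=F), VALIDATE:-, TRANSFORM:-, EMIT:-] out:-; in:P1
Tick 2: [PARSE:P2(v=6,ok=F), VALIDATE:P1(v=13,ok=F), TRANSFORM:-, EMIT:-] out:-; in:P2
Tick 3: [PARSE:P3(v=5,ok=F), VALIDATE:P2(v=6,ok=T), TRANSFORM:P1(v=0,ok=F), EMIT:-] out:-; in:P3
Tick 4: [PARSE:P4(v=6,ok=F), VALIDATE:P3(v=5,ok=F), TRANSFORM:P2(v=18,ok=T), EMIT:P1(v=0,ok=F)] out:-; in:P4
Tick 5: [PARSE:-, VALIDATE:P4(v=6,ok=T), TRANSFORM:P3(v=0,ok=F), EMIT:P2(v=18,ok=T)] out:P1(v=0); in:-
Tick 6: [PARSE:-, VALIDATE:-, TRANSFORM:P4(v=18,ok=T), EMIT:P3(v=0,ok=F)] out:P2(v=18); in:-
Tick 7: [PARSE:-, VALIDATE:-, TRANSFORM:-, EMIT:P4(v=18,ok=T)] out:P3(v=0); in:-
Tick 8: [PARSE:-, VALIDATE:-, TRANSFORM:-, EMIT:-] out:P4(v=18); in:-
P1: arrives tick 1, valid=False (id=1, id%2=1), emit tick 5, final value 0

Answer: 5 0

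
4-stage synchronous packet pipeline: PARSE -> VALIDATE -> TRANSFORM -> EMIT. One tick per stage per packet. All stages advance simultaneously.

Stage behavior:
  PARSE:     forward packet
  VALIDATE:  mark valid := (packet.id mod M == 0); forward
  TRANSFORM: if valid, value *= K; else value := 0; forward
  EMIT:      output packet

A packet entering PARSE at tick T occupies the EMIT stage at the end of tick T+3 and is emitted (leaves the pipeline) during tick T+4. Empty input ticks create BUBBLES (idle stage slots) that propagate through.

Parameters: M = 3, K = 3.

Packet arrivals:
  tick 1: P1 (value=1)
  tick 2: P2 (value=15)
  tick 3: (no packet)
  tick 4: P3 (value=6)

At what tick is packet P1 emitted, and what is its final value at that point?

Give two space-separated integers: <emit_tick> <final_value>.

Answer: 5 0

Derivation:
Tick 1: [PARSE:P1(v=1,ok=F), VALIDATE:-, TRANSFORM:-, EMIT:-] out:-; in:P1
Tick 2: [PARSE:P2(v=15,ok=F), VALIDATE:P1(v=1,ok=F), TRANSFORM:-, EMIT:-] out:-; in:P2
Tick 3: [PARSE:-, VALIDATE:P2(v=15,ok=F), TRANSFORM:P1(v=0,ok=F), EMIT:-] out:-; in:-
Tick 4: [PARSE:P3(v=6,ok=F), VALIDATE:-, TRANSFORM:P2(v=0,ok=F), EMIT:P1(v=0,ok=F)] out:-; in:P3
Tick 5: [PARSE:-, VALIDATE:P3(v=6,ok=T), TRANSFORM:-, EMIT:P2(v=0,ok=F)] out:P1(v=0); in:-
Tick 6: [PARSE:-, VALIDATE:-, TRANSFORM:P3(v=18,ok=T), EMIT:-] out:P2(v=0); in:-
Tick 7: [PARSE:-, VALIDATE:-, TRANSFORM:-, EMIT:P3(v=18,ok=T)] out:-; in:-
Tick 8: [PARSE:-, VALIDATE:-, TRANSFORM:-, EMIT:-] out:P3(v=18); in:-
P1: arrives tick 1, valid=False (id=1, id%3=1), emit tick 5, final value 0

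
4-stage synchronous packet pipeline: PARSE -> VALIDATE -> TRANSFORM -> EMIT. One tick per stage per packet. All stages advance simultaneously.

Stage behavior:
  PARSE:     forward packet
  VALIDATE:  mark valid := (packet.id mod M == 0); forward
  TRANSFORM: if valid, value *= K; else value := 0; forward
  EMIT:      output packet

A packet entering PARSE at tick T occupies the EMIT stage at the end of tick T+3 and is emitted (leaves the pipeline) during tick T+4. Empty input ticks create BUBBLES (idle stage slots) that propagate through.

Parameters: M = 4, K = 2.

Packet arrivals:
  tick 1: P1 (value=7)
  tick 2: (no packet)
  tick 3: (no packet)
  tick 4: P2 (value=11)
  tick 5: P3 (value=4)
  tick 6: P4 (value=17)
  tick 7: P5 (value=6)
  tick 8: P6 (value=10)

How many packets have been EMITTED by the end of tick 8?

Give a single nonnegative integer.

Tick 1: [PARSE:P1(v=7,ok=F), VALIDATE:-, TRANSFORM:-, EMIT:-] out:-; in:P1
Tick 2: [PARSE:-, VALIDATE:P1(v=7,ok=F), TRANSFORM:-, EMIT:-] out:-; in:-
Tick 3: [PARSE:-, VALIDATE:-, TRANSFORM:P1(v=0,ok=F), EMIT:-] out:-; in:-
Tick 4: [PARSE:P2(v=11,ok=F), VALIDATE:-, TRANSFORM:-, EMIT:P1(v=0,ok=F)] out:-; in:P2
Tick 5: [PARSE:P3(v=4,ok=F), VALIDATE:P2(v=11,ok=F), TRANSFORM:-, EMIT:-] out:P1(v=0); in:P3
Tick 6: [PARSE:P4(v=17,ok=F), VALIDATE:P3(v=4,ok=F), TRANSFORM:P2(v=0,ok=F), EMIT:-] out:-; in:P4
Tick 7: [PARSE:P5(v=6,ok=F), VALIDATE:P4(v=17,ok=T), TRANSFORM:P3(v=0,ok=F), EMIT:P2(v=0,ok=F)] out:-; in:P5
Tick 8: [PARSE:P6(v=10,ok=F), VALIDATE:P5(v=6,ok=F), TRANSFORM:P4(v=34,ok=T), EMIT:P3(v=0,ok=F)] out:P2(v=0); in:P6
Emitted by tick 8: ['P1', 'P2']

Answer: 2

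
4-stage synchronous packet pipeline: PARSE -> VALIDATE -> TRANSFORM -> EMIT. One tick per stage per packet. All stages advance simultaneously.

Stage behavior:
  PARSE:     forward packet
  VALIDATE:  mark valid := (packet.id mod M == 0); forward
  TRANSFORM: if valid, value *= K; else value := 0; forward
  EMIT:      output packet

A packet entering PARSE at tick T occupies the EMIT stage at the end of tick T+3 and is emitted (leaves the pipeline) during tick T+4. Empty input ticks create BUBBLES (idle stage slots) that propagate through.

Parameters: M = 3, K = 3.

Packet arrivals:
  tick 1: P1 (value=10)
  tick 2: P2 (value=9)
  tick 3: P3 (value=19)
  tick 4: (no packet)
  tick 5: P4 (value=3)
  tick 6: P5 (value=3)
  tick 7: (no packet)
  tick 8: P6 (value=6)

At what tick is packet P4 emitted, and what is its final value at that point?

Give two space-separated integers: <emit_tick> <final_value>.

Tick 1: [PARSE:P1(v=10,ok=F), VALIDATE:-, TRANSFORM:-, EMIT:-] out:-; in:P1
Tick 2: [PARSE:P2(v=9,ok=F), VALIDATE:P1(v=10,ok=F), TRANSFORM:-, EMIT:-] out:-; in:P2
Tick 3: [PARSE:P3(v=19,ok=F), VALIDATE:P2(v=9,ok=F), TRANSFORM:P1(v=0,ok=F), EMIT:-] out:-; in:P3
Tick 4: [PARSE:-, VALIDATE:P3(v=19,ok=T), TRANSFORM:P2(v=0,ok=F), EMIT:P1(v=0,ok=F)] out:-; in:-
Tick 5: [PARSE:P4(v=3,ok=F), VALIDATE:-, TRANSFORM:P3(v=57,ok=T), EMIT:P2(v=0,ok=F)] out:P1(v=0); in:P4
Tick 6: [PARSE:P5(v=3,ok=F), VALIDATE:P4(v=3,ok=F), TRANSFORM:-, EMIT:P3(v=57,ok=T)] out:P2(v=0); in:P5
Tick 7: [PARSE:-, VALIDATE:P5(v=3,ok=F), TRANSFORM:P4(v=0,ok=F), EMIT:-] out:P3(v=57); in:-
Tick 8: [PARSE:P6(v=6,ok=F), VALIDATE:-, TRANSFORM:P5(v=0,ok=F), EMIT:P4(v=0,ok=F)] out:-; in:P6
Tick 9: [PARSE:-, VALIDATE:P6(v=6,ok=T), TRANSFORM:-, EMIT:P5(v=0,ok=F)] out:P4(v=0); in:-
Tick 10: [PARSE:-, VALIDATE:-, TRANSFORM:P6(v=18,ok=T), EMIT:-] out:P5(v=0); in:-
Tick 11: [PARSE:-, VALIDATE:-, TRANSFORM:-, EMIT:P6(v=18,ok=T)] out:-; in:-
Tick 12: [PARSE:-, VALIDATE:-, TRANSFORM:-, EMIT:-] out:P6(v=18); in:-
P4: arrives tick 5, valid=False (id=4, id%3=1), emit tick 9, final value 0

Answer: 9 0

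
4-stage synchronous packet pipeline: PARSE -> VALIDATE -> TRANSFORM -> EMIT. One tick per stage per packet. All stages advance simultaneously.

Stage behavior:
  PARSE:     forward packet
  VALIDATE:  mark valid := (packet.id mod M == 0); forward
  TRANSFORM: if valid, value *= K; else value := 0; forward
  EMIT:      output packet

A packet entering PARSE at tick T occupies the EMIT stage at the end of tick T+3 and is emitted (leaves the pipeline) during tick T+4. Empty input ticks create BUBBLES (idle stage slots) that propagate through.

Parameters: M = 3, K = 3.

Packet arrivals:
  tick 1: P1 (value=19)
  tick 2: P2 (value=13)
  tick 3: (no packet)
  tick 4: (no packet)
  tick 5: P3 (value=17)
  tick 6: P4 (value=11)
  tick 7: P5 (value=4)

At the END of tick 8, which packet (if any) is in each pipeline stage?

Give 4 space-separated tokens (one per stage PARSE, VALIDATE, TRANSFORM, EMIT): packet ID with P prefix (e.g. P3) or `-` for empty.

Answer: - P5 P4 P3

Derivation:
Tick 1: [PARSE:P1(v=19,ok=F), VALIDATE:-, TRANSFORM:-, EMIT:-] out:-; in:P1
Tick 2: [PARSE:P2(v=13,ok=F), VALIDATE:P1(v=19,ok=F), TRANSFORM:-, EMIT:-] out:-; in:P2
Tick 3: [PARSE:-, VALIDATE:P2(v=13,ok=F), TRANSFORM:P1(v=0,ok=F), EMIT:-] out:-; in:-
Tick 4: [PARSE:-, VALIDATE:-, TRANSFORM:P2(v=0,ok=F), EMIT:P1(v=0,ok=F)] out:-; in:-
Tick 5: [PARSE:P3(v=17,ok=F), VALIDATE:-, TRANSFORM:-, EMIT:P2(v=0,ok=F)] out:P1(v=0); in:P3
Tick 6: [PARSE:P4(v=11,ok=F), VALIDATE:P3(v=17,ok=T), TRANSFORM:-, EMIT:-] out:P2(v=0); in:P4
Tick 7: [PARSE:P5(v=4,ok=F), VALIDATE:P4(v=11,ok=F), TRANSFORM:P3(v=51,ok=T), EMIT:-] out:-; in:P5
Tick 8: [PARSE:-, VALIDATE:P5(v=4,ok=F), TRANSFORM:P4(v=0,ok=F), EMIT:P3(v=51,ok=T)] out:-; in:-
At end of tick 8: ['-', 'P5', 'P4', 'P3']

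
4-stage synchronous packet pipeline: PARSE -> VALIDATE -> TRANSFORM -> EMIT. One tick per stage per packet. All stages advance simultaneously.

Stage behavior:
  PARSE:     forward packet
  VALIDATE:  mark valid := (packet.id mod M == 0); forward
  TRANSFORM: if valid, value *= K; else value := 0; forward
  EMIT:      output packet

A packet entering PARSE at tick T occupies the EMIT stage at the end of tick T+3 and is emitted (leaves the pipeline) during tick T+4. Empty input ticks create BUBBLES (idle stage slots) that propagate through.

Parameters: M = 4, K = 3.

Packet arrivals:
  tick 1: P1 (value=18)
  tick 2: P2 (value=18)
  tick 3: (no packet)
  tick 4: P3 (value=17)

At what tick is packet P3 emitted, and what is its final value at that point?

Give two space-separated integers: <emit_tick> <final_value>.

Answer: 8 0

Derivation:
Tick 1: [PARSE:P1(v=18,ok=F), VALIDATE:-, TRANSFORM:-, EMIT:-] out:-; in:P1
Tick 2: [PARSE:P2(v=18,ok=F), VALIDATE:P1(v=18,ok=F), TRANSFORM:-, EMIT:-] out:-; in:P2
Tick 3: [PARSE:-, VALIDATE:P2(v=18,ok=F), TRANSFORM:P1(v=0,ok=F), EMIT:-] out:-; in:-
Tick 4: [PARSE:P3(v=17,ok=F), VALIDATE:-, TRANSFORM:P2(v=0,ok=F), EMIT:P1(v=0,ok=F)] out:-; in:P3
Tick 5: [PARSE:-, VALIDATE:P3(v=17,ok=F), TRANSFORM:-, EMIT:P2(v=0,ok=F)] out:P1(v=0); in:-
Tick 6: [PARSE:-, VALIDATE:-, TRANSFORM:P3(v=0,ok=F), EMIT:-] out:P2(v=0); in:-
Tick 7: [PARSE:-, VALIDATE:-, TRANSFORM:-, EMIT:P3(v=0,ok=F)] out:-; in:-
Tick 8: [PARSE:-, VALIDATE:-, TRANSFORM:-, EMIT:-] out:P3(v=0); in:-
P3: arrives tick 4, valid=False (id=3, id%4=3), emit tick 8, final value 0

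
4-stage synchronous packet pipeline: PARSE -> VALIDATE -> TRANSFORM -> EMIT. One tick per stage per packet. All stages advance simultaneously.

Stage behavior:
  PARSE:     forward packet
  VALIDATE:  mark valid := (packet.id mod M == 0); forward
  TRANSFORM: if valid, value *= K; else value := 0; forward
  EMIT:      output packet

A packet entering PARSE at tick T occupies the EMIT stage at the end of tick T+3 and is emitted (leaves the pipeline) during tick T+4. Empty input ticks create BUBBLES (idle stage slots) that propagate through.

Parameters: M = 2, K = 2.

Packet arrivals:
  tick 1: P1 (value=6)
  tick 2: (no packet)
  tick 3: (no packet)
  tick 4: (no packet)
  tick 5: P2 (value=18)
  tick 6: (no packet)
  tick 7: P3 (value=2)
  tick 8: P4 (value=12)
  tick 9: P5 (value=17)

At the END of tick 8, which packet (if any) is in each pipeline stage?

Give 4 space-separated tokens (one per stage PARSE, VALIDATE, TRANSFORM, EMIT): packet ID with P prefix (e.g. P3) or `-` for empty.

Answer: P4 P3 - P2

Derivation:
Tick 1: [PARSE:P1(v=6,ok=F), VALIDATE:-, TRANSFORM:-, EMIT:-] out:-; in:P1
Tick 2: [PARSE:-, VALIDATE:P1(v=6,ok=F), TRANSFORM:-, EMIT:-] out:-; in:-
Tick 3: [PARSE:-, VALIDATE:-, TRANSFORM:P1(v=0,ok=F), EMIT:-] out:-; in:-
Tick 4: [PARSE:-, VALIDATE:-, TRANSFORM:-, EMIT:P1(v=0,ok=F)] out:-; in:-
Tick 5: [PARSE:P2(v=18,ok=F), VALIDATE:-, TRANSFORM:-, EMIT:-] out:P1(v=0); in:P2
Tick 6: [PARSE:-, VALIDATE:P2(v=18,ok=T), TRANSFORM:-, EMIT:-] out:-; in:-
Tick 7: [PARSE:P3(v=2,ok=F), VALIDATE:-, TRANSFORM:P2(v=36,ok=T), EMIT:-] out:-; in:P3
Tick 8: [PARSE:P4(v=12,ok=F), VALIDATE:P3(v=2,ok=F), TRANSFORM:-, EMIT:P2(v=36,ok=T)] out:-; in:P4
At end of tick 8: ['P4', 'P3', '-', 'P2']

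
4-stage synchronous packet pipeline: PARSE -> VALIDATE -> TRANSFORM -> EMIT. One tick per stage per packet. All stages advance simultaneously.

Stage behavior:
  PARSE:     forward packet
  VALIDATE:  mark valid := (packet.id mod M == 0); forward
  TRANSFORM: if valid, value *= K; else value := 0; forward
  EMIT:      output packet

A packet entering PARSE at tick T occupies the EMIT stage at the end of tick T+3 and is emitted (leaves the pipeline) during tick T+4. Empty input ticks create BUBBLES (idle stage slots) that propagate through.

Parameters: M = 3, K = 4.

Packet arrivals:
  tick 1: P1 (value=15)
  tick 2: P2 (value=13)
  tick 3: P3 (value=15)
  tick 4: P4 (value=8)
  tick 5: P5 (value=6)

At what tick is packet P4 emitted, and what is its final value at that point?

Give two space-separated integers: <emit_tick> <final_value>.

Tick 1: [PARSE:P1(v=15,ok=F), VALIDATE:-, TRANSFORM:-, EMIT:-] out:-; in:P1
Tick 2: [PARSE:P2(v=13,ok=F), VALIDATE:P1(v=15,ok=F), TRANSFORM:-, EMIT:-] out:-; in:P2
Tick 3: [PARSE:P3(v=15,ok=F), VALIDATE:P2(v=13,ok=F), TRANSFORM:P1(v=0,ok=F), EMIT:-] out:-; in:P3
Tick 4: [PARSE:P4(v=8,ok=F), VALIDATE:P3(v=15,ok=T), TRANSFORM:P2(v=0,ok=F), EMIT:P1(v=0,ok=F)] out:-; in:P4
Tick 5: [PARSE:P5(v=6,ok=F), VALIDATE:P4(v=8,ok=F), TRANSFORM:P3(v=60,ok=T), EMIT:P2(v=0,ok=F)] out:P1(v=0); in:P5
Tick 6: [PARSE:-, VALIDATE:P5(v=6,ok=F), TRANSFORM:P4(v=0,ok=F), EMIT:P3(v=60,ok=T)] out:P2(v=0); in:-
Tick 7: [PARSE:-, VALIDATE:-, TRANSFORM:P5(v=0,ok=F), EMIT:P4(v=0,ok=F)] out:P3(v=60); in:-
Tick 8: [PARSE:-, VALIDATE:-, TRANSFORM:-, EMIT:P5(v=0,ok=F)] out:P4(v=0); in:-
Tick 9: [PARSE:-, VALIDATE:-, TRANSFORM:-, EMIT:-] out:P5(v=0); in:-
P4: arrives tick 4, valid=False (id=4, id%3=1), emit tick 8, final value 0

Answer: 8 0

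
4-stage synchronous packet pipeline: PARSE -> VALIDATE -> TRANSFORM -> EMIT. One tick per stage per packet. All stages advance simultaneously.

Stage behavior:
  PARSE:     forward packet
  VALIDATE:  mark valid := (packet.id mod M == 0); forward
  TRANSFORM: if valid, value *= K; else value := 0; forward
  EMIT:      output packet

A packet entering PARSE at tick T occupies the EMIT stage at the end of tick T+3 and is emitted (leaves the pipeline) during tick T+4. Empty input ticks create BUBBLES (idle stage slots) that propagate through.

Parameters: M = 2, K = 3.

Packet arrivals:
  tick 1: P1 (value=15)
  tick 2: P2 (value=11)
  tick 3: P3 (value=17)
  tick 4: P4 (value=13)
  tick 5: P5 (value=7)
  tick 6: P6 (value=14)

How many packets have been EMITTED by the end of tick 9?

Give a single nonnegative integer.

Answer: 5

Derivation:
Tick 1: [PARSE:P1(v=15,ok=F), VALIDATE:-, TRANSFORM:-, EMIT:-] out:-; in:P1
Tick 2: [PARSE:P2(v=11,ok=F), VALIDATE:P1(v=15,ok=F), TRANSFORM:-, EMIT:-] out:-; in:P2
Tick 3: [PARSE:P3(v=17,ok=F), VALIDATE:P2(v=11,ok=T), TRANSFORM:P1(v=0,ok=F), EMIT:-] out:-; in:P3
Tick 4: [PARSE:P4(v=13,ok=F), VALIDATE:P3(v=17,ok=F), TRANSFORM:P2(v=33,ok=T), EMIT:P1(v=0,ok=F)] out:-; in:P4
Tick 5: [PARSE:P5(v=7,ok=F), VALIDATE:P4(v=13,ok=T), TRANSFORM:P3(v=0,ok=F), EMIT:P2(v=33,ok=T)] out:P1(v=0); in:P5
Tick 6: [PARSE:P6(v=14,ok=F), VALIDATE:P5(v=7,ok=F), TRANSFORM:P4(v=39,ok=T), EMIT:P3(v=0,ok=F)] out:P2(v=33); in:P6
Tick 7: [PARSE:-, VALIDATE:P6(v=14,ok=T), TRANSFORM:P5(v=0,ok=F), EMIT:P4(v=39,ok=T)] out:P3(v=0); in:-
Tick 8: [PARSE:-, VALIDATE:-, TRANSFORM:P6(v=42,ok=T), EMIT:P5(v=0,ok=F)] out:P4(v=39); in:-
Tick 9: [PARSE:-, VALIDATE:-, TRANSFORM:-, EMIT:P6(v=42,ok=T)] out:P5(v=0); in:-
Emitted by tick 9: ['P1', 'P2', 'P3', 'P4', 'P5']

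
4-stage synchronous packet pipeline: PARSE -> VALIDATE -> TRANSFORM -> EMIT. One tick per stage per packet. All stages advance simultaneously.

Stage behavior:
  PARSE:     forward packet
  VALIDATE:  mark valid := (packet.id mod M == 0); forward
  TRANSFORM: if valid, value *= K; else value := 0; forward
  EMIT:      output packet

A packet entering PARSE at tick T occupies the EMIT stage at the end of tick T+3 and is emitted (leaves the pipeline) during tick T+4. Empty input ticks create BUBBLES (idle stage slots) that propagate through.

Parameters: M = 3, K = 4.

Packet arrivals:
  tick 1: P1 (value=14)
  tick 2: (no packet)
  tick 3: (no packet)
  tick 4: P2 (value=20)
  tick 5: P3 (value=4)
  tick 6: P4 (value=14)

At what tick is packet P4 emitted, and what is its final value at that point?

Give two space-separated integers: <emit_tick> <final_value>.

Tick 1: [PARSE:P1(v=14,ok=F), VALIDATE:-, TRANSFORM:-, EMIT:-] out:-; in:P1
Tick 2: [PARSE:-, VALIDATE:P1(v=14,ok=F), TRANSFORM:-, EMIT:-] out:-; in:-
Tick 3: [PARSE:-, VALIDATE:-, TRANSFORM:P1(v=0,ok=F), EMIT:-] out:-; in:-
Tick 4: [PARSE:P2(v=20,ok=F), VALIDATE:-, TRANSFORM:-, EMIT:P1(v=0,ok=F)] out:-; in:P2
Tick 5: [PARSE:P3(v=4,ok=F), VALIDATE:P2(v=20,ok=F), TRANSFORM:-, EMIT:-] out:P1(v=0); in:P3
Tick 6: [PARSE:P4(v=14,ok=F), VALIDATE:P3(v=4,ok=T), TRANSFORM:P2(v=0,ok=F), EMIT:-] out:-; in:P4
Tick 7: [PARSE:-, VALIDATE:P4(v=14,ok=F), TRANSFORM:P3(v=16,ok=T), EMIT:P2(v=0,ok=F)] out:-; in:-
Tick 8: [PARSE:-, VALIDATE:-, TRANSFORM:P4(v=0,ok=F), EMIT:P3(v=16,ok=T)] out:P2(v=0); in:-
Tick 9: [PARSE:-, VALIDATE:-, TRANSFORM:-, EMIT:P4(v=0,ok=F)] out:P3(v=16); in:-
Tick 10: [PARSE:-, VALIDATE:-, TRANSFORM:-, EMIT:-] out:P4(v=0); in:-
P4: arrives tick 6, valid=False (id=4, id%3=1), emit tick 10, final value 0

Answer: 10 0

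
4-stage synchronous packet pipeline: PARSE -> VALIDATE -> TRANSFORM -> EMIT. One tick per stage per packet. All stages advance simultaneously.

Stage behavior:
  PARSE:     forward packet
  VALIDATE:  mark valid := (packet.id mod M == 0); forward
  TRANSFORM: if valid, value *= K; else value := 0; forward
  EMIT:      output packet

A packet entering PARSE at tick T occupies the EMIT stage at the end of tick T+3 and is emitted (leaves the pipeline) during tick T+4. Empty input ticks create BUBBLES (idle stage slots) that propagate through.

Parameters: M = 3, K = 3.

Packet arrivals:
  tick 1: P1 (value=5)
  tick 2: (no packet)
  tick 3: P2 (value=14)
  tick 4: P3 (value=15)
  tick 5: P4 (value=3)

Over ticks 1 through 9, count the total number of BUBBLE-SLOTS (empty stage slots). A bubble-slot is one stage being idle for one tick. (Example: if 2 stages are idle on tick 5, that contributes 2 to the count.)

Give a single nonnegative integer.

Tick 1: [PARSE:P1(v=5,ok=F), VALIDATE:-, TRANSFORM:-, EMIT:-] out:-; bubbles=3
Tick 2: [PARSE:-, VALIDATE:P1(v=5,ok=F), TRANSFORM:-, EMIT:-] out:-; bubbles=3
Tick 3: [PARSE:P2(v=14,ok=F), VALIDATE:-, TRANSFORM:P1(v=0,ok=F), EMIT:-] out:-; bubbles=2
Tick 4: [PARSE:P3(v=15,ok=F), VALIDATE:P2(v=14,ok=F), TRANSFORM:-, EMIT:P1(v=0,ok=F)] out:-; bubbles=1
Tick 5: [PARSE:P4(v=3,ok=F), VALIDATE:P3(v=15,ok=T), TRANSFORM:P2(v=0,ok=F), EMIT:-] out:P1(v=0); bubbles=1
Tick 6: [PARSE:-, VALIDATE:P4(v=3,ok=F), TRANSFORM:P3(v=45,ok=T), EMIT:P2(v=0,ok=F)] out:-; bubbles=1
Tick 7: [PARSE:-, VALIDATE:-, TRANSFORM:P4(v=0,ok=F), EMIT:P3(v=45,ok=T)] out:P2(v=0); bubbles=2
Tick 8: [PARSE:-, VALIDATE:-, TRANSFORM:-, EMIT:P4(v=0,ok=F)] out:P3(v=45); bubbles=3
Tick 9: [PARSE:-, VALIDATE:-, TRANSFORM:-, EMIT:-] out:P4(v=0); bubbles=4
Total bubble-slots: 20

Answer: 20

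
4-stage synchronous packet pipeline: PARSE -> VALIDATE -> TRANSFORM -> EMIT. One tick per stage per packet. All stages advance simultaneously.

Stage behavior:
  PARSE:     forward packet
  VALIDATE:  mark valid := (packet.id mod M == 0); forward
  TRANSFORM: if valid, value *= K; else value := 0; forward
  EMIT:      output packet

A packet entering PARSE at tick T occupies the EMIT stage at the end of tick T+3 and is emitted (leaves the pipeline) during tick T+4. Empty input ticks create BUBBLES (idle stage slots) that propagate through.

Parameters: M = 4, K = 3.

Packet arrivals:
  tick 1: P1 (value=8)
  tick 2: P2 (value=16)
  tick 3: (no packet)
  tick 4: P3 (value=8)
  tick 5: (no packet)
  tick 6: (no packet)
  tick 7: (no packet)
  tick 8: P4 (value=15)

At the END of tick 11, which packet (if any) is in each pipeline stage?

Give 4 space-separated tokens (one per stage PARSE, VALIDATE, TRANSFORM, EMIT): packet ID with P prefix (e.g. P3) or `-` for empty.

Answer: - - - P4

Derivation:
Tick 1: [PARSE:P1(v=8,ok=F), VALIDATE:-, TRANSFORM:-, EMIT:-] out:-; in:P1
Tick 2: [PARSE:P2(v=16,ok=F), VALIDATE:P1(v=8,ok=F), TRANSFORM:-, EMIT:-] out:-; in:P2
Tick 3: [PARSE:-, VALIDATE:P2(v=16,ok=F), TRANSFORM:P1(v=0,ok=F), EMIT:-] out:-; in:-
Tick 4: [PARSE:P3(v=8,ok=F), VALIDATE:-, TRANSFORM:P2(v=0,ok=F), EMIT:P1(v=0,ok=F)] out:-; in:P3
Tick 5: [PARSE:-, VALIDATE:P3(v=8,ok=F), TRANSFORM:-, EMIT:P2(v=0,ok=F)] out:P1(v=0); in:-
Tick 6: [PARSE:-, VALIDATE:-, TRANSFORM:P3(v=0,ok=F), EMIT:-] out:P2(v=0); in:-
Tick 7: [PARSE:-, VALIDATE:-, TRANSFORM:-, EMIT:P3(v=0,ok=F)] out:-; in:-
Tick 8: [PARSE:P4(v=15,ok=F), VALIDATE:-, TRANSFORM:-, EMIT:-] out:P3(v=0); in:P4
Tick 9: [PARSE:-, VALIDATE:P4(v=15,ok=T), TRANSFORM:-, EMIT:-] out:-; in:-
Tick 10: [PARSE:-, VALIDATE:-, TRANSFORM:P4(v=45,ok=T), EMIT:-] out:-; in:-
Tick 11: [PARSE:-, VALIDATE:-, TRANSFORM:-, EMIT:P4(v=45,ok=T)] out:-; in:-
At end of tick 11: ['-', '-', '-', 'P4']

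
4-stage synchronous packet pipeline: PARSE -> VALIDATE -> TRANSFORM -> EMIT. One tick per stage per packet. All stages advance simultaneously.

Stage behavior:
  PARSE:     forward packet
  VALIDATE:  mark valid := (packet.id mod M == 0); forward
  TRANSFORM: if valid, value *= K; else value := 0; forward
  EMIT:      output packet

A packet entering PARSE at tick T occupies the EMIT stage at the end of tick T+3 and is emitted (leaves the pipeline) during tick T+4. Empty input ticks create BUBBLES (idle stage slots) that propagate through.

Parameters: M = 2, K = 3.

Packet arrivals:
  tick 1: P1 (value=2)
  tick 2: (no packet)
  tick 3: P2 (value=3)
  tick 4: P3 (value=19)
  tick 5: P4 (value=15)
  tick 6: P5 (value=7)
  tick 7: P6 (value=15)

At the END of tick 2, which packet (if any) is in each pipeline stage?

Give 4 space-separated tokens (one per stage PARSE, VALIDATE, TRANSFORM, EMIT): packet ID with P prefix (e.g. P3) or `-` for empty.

Tick 1: [PARSE:P1(v=2,ok=F), VALIDATE:-, TRANSFORM:-, EMIT:-] out:-; in:P1
Tick 2: [PARSE:-, VALIDATE:P1(v=2,ok=F), TRANSFORM:-, EMIT:-] out:-; in:-
At end of tick 2: ['-', 'P1', '-', '-']

Answer: - P1 - -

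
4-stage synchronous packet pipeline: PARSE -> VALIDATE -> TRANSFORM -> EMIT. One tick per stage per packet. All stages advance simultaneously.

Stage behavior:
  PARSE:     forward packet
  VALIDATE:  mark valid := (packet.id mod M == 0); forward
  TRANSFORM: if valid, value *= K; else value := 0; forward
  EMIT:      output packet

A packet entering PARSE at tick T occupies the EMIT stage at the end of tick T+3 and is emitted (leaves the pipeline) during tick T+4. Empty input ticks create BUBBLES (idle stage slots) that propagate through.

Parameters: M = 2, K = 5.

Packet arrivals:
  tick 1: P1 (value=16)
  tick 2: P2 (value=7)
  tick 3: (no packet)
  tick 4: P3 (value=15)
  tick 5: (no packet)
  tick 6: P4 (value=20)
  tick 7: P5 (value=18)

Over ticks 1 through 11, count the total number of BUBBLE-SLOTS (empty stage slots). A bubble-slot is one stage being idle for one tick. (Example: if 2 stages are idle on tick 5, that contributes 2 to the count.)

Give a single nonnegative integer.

Tick 1: [PARSE:P1(v=16,ok=F), VALIDATE:-, TRANSFORM:-, EMIT:-] out:-; bubbles=3
Tick 2: [PARSE:P2(v=7,ok=F), VALIDATE:P1(v=16,ok=F), TRANSFORM:-, EMIT:-] out:-; bubbles=2
Tick 3: [PARSE:-, VALIDATE:P2(v=7,ok=T), TRANSFORM:P1(v=0,ok=F), EMIT:-] out:-; bubbles=2
Tick 4: [PARSE:P3(v=15,ok=F), VALIDATE:-, TRANSFORM:P2(v=35,ok=T), EMIT:P1(v=0,ok=F)] out:-; bubbles=1
Tick 5: [PARSE:-, VALIDATE:P3(v=15,ok=F), TRANSFORM:-, EMIT:P2(v=35,ok=T)] out:P1(v=0); bubbles=2
Tick 6: [PARSE:P4(v=20,ok=F), VALIDATE:-, TRANSFORM:P3(v=0,ok=F), EMIT:-] out:P2(v=35); bubbles=2
Tick 7: [PARSE:P5(v=18,ok=F), VALIDATE:P4(v=20,ok=T), TRANSFORM:-, EMIT:P3(v=0,ok=F)] out:-; bubbles=1
Tick 8: [PARSE:-, VALIDATE:P5(v=18,ok=F), TRANSFORM:P4(v=100,ok=T), EMIT:-] out:P3(v=0); bubbles=2
Tick 9: [PARSE:-, VALIDATE:-, TRANSFORM:P5(v=0,ok=F), EMIT:P4(v=100,ok=T)] out:-; bubbles=2
Tick 10: [PARSE:-, VALIDATE:-, TRANSFORM:-, EMIT:P5(v=0,ok=F)] out:P4(v=100); bubbles=3
Tick 11: [PARSE:-, VALIDATE:-, TRANSFORM:-, EMIT:-] out:P5(v=0); bubbles=4
Total bubble-slots: 24

Answer: 24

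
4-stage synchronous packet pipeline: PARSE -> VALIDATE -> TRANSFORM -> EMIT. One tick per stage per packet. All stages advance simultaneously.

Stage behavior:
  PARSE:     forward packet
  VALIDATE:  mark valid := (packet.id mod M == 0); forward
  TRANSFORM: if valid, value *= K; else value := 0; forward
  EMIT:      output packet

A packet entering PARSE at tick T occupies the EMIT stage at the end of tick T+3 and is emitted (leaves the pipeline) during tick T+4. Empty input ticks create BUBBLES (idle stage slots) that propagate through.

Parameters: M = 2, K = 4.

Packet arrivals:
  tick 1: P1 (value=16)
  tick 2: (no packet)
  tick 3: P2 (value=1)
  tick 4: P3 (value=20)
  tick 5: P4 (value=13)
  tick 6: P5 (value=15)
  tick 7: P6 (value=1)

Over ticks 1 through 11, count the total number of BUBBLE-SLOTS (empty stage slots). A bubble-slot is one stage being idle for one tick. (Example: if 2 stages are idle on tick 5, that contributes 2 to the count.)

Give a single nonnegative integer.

Tick 1: [PARSE:P1(v=16,ok=F), VALIDATE:-, TRANSFORM:-, EMIT:-] out:-; bubbles=3
Tick 2: [PARSE:-, VALIDATE:P1(v=16,ok=F), TRANSFORM:-, EMIT:-] out:-; bubbles=3
Tick 3: [PARSE:P2(v=1,ok=F), VALIDATE:-, TRANSFORM:P1(v=0,ok=F), EMIT:-] out:-; bubbles=2
Tick 4: [PARSE:P3(v=20,ok=F), VALIDATE:P2(v=1,ok=T), TRANSFORM:-, EMIT:P1(v=0,ok=F)] out:-; bubbles=1
Tick 5: [PARSE:P4(v=13,ok=F), VALIDATE:P3(v=20,ok=F), TRANSFORM:P2(v=4,ok=T), EMIT:-] out:P1(v=0); bubbles=1
Tick 6: [PARSE:P5(v=15,ok=F), VALIDATE:P4(v=13,ok=T), TRANSFORM:P3(v=0,ok=F), EMIT:P2(v=4,ok=T)] out:-; bubbles=0
Tick 7: [PARSE:P6(v=1,ok=F), VALIDATE:P5(v=15,ok=F), TRANSFORM:P4(v=52,ok=T), EMIT:P3(v=0,ok=F)] out:P2(v=4); bubbles=0
Tick 8: [PARSE:-, VALIDATE:P6(v=1,ok=T), TRANSFORM:P5(v=0,ok=F), EMIT:P4(v=52,ok=T)] out:P3(v=0); bubbles=1
Tick 9: [PARSE:-, VALIDATE:-, TRANSFORM:P6(v=4,ok=T), EMIT:P5(v=0,ok=F)] out:P4(v=52); bubbles=2
Tick 10: [PARSE:-, VALIDATE:-, TRANSFORM:-, EMIT:P6(v=4,ok=T)] out:P5(v=0); bubbles=3
Tick 11: [PARSE:-, VALIDATE:-, TRANSFORM:-, EMIT:-] out:P6(v=4); bubbles=4
Total bubble-slots: 20

Answer: 20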